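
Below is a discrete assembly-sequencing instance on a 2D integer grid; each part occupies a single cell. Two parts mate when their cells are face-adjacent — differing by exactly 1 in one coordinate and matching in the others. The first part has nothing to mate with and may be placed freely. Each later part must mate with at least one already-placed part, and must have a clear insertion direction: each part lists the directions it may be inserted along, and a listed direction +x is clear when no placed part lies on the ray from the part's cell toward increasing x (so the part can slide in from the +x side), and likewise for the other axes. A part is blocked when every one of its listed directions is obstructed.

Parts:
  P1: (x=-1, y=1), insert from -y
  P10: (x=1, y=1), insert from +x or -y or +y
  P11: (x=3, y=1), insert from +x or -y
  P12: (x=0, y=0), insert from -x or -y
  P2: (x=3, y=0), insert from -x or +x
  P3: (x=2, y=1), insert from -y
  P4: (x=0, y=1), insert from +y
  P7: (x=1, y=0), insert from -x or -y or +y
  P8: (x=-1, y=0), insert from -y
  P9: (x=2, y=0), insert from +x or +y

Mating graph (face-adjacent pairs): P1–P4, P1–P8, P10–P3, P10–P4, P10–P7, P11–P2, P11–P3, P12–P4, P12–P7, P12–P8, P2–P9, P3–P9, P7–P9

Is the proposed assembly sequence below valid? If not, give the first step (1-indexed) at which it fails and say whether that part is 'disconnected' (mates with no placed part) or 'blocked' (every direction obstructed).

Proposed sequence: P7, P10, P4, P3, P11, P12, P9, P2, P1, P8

Valid

1. P7@(1, 0) [-x clear] — {P7}
2. P10@(1, 1) [+x clear] — {P10, P7}
3. P4@(0, 1) [+y clear] — {P10, P4, P7}
4. P3@(2, 1) [-y clear] — {P10, P3, P4, P7}
5. P11@(3, 1) [+x clear] — {P10, P11, P3, P4, P7}
6. P12@(0, 0) [-x clear] — {P10, P11, P12, P3, P4, P7}
7. P9@(2, 0) [+x clear] — {P10, P11, P12, P3, P4, P7, P9}
8. P2@(3, 0) [+x clear] — {P10, P11, P12, P2, P3, P4, P7, P9}
9. P1@(-1, 1) [-y clear] — {P1, P10, P11, P12, P2, P3, P4, P7, P9}
10. P8@(-1, 0) [-y clear] — {P1, P10, P11, P12, P2, P3, P4, P7, P8, P9}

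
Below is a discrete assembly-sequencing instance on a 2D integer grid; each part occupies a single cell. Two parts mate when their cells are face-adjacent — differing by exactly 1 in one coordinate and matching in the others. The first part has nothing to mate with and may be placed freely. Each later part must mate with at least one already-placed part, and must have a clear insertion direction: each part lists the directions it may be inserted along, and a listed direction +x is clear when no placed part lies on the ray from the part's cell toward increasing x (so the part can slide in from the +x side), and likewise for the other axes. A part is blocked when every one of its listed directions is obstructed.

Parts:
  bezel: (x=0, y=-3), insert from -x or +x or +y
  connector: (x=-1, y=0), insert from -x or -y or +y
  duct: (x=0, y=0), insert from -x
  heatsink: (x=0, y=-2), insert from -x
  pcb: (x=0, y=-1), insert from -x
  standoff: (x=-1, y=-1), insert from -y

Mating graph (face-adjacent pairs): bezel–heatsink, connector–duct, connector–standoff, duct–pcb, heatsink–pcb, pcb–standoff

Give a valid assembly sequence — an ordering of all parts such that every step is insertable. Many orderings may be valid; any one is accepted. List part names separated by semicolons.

1. pcb@(0, -1) [-x clear] — {pcb}
2. standoff@(-1, -1) [-y clear] — {pcb, standoff}
3. heatsink@(0, -2) [-x clear] — {heatsink, pcb, standoff}
4. bezel@(0, -3) [-x clear] — {bezel, heatsink, pcb, standoff}
5. duct@(0, 0) [-x clear] — {bezel, duct, heatsink, pcb, standoff}
6. connector@(-1, 0) [-x clear] — {bezel, connector, duct, heatsink, pcb, standoff}

pcb; standoff; heatsink; bezel; duct; connector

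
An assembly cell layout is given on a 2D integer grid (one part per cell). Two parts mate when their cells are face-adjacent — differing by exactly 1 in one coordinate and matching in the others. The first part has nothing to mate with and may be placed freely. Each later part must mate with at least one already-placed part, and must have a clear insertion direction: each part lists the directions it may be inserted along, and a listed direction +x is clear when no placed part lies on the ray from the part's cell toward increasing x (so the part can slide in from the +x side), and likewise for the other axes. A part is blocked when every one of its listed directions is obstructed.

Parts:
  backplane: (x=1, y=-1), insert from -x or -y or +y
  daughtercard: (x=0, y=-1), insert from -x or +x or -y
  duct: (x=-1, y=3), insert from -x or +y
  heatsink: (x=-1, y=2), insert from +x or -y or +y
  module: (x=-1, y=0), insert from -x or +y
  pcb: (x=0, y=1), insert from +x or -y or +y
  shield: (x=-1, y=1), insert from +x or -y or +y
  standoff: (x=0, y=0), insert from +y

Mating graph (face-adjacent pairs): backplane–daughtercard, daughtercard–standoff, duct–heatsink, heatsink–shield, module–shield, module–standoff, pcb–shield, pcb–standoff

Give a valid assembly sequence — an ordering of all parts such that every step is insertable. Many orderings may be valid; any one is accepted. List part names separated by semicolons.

daughtercard; backplane; standoff; pcb; module; shield; heatsink; duct

1. daughtercard@(0, -1) [-x clear] — {daughtercard}
2. backplane@(1, -1) [-y clear] — {backplane, daughtercard}
3. standoff@(0, 0) [+y clear] — {backplane, daughtercard, standoff}
4. pcb@(0, 1) [+x clear] — {backplane, daughtercard, pcb, standoff}
5. module@(-1, 0) [-x clear] — {backplane, daughtercard, module, pcb, standoff}
6. shield@(-1, 1) [+y clear] — {backplane, daughtercard, module, pcb, shield, standoff}
7. heatsink@(-1, 2) [+x clear] — {backplane, daughtercard, heatsink, module, pcb, shield, standoff}
8. duct@(-1, 3) [-x clear] — {backplane, daughtercard, duct, heatsink, module, pcb, shield, standoff}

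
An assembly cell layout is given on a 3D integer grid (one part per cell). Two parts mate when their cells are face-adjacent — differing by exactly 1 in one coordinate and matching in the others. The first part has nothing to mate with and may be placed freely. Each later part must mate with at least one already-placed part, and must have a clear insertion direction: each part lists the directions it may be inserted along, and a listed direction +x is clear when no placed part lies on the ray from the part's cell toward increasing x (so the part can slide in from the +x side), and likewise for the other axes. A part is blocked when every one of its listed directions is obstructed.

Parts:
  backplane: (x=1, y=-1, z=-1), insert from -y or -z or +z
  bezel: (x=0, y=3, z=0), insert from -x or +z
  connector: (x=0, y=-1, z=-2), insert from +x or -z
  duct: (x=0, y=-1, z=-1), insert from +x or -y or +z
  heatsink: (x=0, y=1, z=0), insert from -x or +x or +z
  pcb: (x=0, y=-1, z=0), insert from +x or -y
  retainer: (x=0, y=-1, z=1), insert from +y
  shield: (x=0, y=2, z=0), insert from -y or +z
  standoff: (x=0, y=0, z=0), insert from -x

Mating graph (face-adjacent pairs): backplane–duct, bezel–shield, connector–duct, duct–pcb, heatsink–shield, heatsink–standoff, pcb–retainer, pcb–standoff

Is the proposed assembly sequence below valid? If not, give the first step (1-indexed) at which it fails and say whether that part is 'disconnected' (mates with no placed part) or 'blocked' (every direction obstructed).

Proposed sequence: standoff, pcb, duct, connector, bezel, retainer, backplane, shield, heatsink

1. standoff@(0, 0, 0) [-x clear] — {standoff}
2. pcb@(0, -1, 0) [+x clear] — {pcb, standoff}
3. duct@(0, -1, -1) [+x clear] — {duct, pcb, standoff}
4. connector@(0, -1, -2) [+x clear] — {connector, duct, pcb, standoff}
5. bezel@(0, 3, 0) — no placed neighbour ⇒ disconnected

Invalid at step 5 (disconnected)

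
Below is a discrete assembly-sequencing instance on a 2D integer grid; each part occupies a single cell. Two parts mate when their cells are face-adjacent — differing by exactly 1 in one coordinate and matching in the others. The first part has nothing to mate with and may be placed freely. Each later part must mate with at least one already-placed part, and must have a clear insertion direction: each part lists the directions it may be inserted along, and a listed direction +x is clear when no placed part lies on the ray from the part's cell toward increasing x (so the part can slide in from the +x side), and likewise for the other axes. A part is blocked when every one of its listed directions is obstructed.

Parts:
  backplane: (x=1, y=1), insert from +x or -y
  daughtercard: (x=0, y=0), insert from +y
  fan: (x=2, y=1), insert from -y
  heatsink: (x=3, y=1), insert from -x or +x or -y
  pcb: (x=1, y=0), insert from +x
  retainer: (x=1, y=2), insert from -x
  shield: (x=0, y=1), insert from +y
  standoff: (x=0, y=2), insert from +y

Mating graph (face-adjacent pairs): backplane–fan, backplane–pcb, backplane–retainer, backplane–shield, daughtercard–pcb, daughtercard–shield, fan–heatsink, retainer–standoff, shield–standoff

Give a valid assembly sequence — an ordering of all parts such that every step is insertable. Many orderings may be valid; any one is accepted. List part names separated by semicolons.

fan; heatsink; backplane; pcb; daughtercard; shield; retainer; standoff

1. fan@(2, 1) [-y clear] — {fan}
2. heatsink@(3, 1) [+x clear] — {fan, heatsink}
3. backplane@(1, 1) [-y clear] — {backplane, fan, heatsink}
4. pcb@(1, 0) [+x clear] — {backplane, fan, heatsink, pcb}
5. daughtercard@(0, 0) [+y clear] — {backplane, daughtercard, fan, heatsink, pcb}
6. shield@(0, 1) [+y clear] — {backplane, daughtercard, fan, heatsink, pcb, shield}
7. retainer@(1, 2) [-x clear] — {backplane, daughtercard, fan, heatsink, pcb, retainer, shield}
8. standoff@(0, 2) [+y clear] — {backplane, daughtercard, fan, heatsink, pcb, retainer, shield, standoff}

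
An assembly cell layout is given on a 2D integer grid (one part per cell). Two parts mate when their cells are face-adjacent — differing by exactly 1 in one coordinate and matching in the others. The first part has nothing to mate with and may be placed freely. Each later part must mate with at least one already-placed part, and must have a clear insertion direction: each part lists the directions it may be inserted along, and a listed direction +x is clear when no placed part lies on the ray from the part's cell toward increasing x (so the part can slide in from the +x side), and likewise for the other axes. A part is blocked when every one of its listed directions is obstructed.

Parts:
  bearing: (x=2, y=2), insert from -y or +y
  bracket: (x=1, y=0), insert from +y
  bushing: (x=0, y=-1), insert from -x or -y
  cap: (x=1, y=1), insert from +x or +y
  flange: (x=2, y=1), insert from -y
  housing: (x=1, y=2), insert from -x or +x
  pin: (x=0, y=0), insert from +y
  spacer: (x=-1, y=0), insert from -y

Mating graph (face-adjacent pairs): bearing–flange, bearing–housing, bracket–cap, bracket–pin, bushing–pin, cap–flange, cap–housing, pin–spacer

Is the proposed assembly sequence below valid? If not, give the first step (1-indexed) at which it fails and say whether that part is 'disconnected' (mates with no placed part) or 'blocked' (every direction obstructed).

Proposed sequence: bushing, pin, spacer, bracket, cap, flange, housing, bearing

Valid

1. bushing@(0, -1) [-x clear] — {bushing}
2. pin@(0, 0) [+y clear] — {bushing, pin}
3. spacer@(-1, 0) [-y clear] — {bushing, pin, spacer}
4. bracket@(1, 0) [+y clear] — {bracket, bushing, pin, spacer}
5. cap@(1, 1) [+x clear] — {bracket, bushing, cap, pin, spacer}
6. flange@(2, 1) [-y clear] — {bracket, bushing, cap, flange, pin, spacer}
7. housing@(1, 2) [-x clear] — {bracket, bushing, cap, flange, housing, pin, spacer}
8. bearing@(2, 2) [+y clear] — {bearing, bracket, bushing, cap, flange, housing, pin, spacer}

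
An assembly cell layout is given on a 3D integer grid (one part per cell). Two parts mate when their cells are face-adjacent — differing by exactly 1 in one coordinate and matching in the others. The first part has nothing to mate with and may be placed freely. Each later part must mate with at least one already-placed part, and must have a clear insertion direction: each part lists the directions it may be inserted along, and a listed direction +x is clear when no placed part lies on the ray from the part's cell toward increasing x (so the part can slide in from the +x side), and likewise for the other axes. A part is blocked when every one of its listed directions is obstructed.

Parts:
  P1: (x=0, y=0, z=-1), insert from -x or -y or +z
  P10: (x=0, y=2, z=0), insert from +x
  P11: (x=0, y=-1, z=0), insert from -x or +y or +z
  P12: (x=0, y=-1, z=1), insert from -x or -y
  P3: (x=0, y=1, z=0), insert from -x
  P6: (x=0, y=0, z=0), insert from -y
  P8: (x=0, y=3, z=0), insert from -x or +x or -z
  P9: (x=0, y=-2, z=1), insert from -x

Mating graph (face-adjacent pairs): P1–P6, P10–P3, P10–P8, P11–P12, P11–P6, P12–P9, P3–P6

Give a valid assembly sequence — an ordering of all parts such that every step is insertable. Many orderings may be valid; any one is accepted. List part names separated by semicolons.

P1; P6; P11; P12; P9; P3; P10; P8

1. P1@(0, 0, -1) [-x clear] — {P1}
2. P6@(0, 0, 0) [-y clear] — {P1, P6}
3. P11@(0, -1, 0) [-x clear] — {P1, P11, P6}
4. P12@(0, -1, 1) [-x clear] — {P1, P11, P12, P6}
5. P9@(0, -2, 1) [-x clear] — {P1, P11, P12, P6, P9}
6. P3@(0, 1, 0) [-x clear] — {P1, P11, P12, P3, P6, P9}
7. P10@(0, 2, 0) [+x clear] — {P1, P10, P11, P12, P3, P6, P9}
8. P8@(0, 3, 0) [-x clear] — {P1, P10, P11, P12, P3, P6, P8, P9}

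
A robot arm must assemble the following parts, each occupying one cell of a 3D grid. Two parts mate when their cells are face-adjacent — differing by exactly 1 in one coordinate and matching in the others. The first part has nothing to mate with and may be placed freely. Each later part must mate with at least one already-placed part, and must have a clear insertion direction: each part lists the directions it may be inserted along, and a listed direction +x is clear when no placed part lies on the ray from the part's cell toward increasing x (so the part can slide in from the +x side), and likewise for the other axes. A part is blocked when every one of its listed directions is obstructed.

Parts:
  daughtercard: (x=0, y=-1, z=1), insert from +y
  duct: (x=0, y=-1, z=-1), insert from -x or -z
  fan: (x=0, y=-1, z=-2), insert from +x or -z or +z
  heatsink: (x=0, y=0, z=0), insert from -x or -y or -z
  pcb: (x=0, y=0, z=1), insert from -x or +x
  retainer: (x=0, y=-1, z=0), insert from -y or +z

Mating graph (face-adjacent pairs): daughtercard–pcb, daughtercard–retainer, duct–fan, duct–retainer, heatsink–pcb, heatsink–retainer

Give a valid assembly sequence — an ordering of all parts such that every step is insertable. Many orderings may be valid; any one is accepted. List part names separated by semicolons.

1. duct@(0, -1, -1) [-x clear] — {duct}
2. fan@(0, -1, -2) [+x clear] — {duct, fan}
3. retainer@(0, -1, 0) [-y clear] — {duct, fan, retainer}
4. daughtercard@(0, -1, 1) [+y clear] — {daughtercard, duct, fan, retainer}
5. pcb@(0, 0, 1) [-x clear] — {daughtercard, duct, fan, pcb, retainer}
6. heatsink@(0, 0, 0) [-x clear] — {daughtercard, duct, fan, heatsink, pcb, retainer}

duct; fan; retainer; daughtercard; pcb; heatsink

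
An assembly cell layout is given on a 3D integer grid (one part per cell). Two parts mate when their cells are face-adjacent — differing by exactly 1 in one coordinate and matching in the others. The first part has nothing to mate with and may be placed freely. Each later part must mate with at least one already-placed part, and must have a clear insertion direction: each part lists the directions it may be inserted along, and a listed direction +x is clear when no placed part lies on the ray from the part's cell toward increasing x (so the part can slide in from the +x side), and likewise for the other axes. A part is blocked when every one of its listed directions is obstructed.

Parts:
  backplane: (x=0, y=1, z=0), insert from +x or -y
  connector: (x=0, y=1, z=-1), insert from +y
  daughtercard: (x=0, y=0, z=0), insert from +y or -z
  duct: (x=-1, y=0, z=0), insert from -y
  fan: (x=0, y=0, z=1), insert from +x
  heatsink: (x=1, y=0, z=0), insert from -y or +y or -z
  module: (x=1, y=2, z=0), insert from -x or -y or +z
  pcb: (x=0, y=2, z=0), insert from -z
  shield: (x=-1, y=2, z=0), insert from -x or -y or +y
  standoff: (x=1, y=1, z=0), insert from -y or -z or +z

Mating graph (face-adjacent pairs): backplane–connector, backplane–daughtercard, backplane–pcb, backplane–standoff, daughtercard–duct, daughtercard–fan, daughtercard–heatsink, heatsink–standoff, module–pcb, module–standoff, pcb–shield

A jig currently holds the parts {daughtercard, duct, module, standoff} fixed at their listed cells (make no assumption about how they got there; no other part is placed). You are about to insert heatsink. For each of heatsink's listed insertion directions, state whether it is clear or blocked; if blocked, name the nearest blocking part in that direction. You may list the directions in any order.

+y: blocked by standoff; -y: clear; -z: clear

-y: ray from heatsink(1, 0, 0) has no placed part ⇒ clear
+y: nearest on ray is standoff@(1, 1, 0) ⇒ blocked
-z: ray from heatsink(1, 0, 0) has no placed part ⇒ clear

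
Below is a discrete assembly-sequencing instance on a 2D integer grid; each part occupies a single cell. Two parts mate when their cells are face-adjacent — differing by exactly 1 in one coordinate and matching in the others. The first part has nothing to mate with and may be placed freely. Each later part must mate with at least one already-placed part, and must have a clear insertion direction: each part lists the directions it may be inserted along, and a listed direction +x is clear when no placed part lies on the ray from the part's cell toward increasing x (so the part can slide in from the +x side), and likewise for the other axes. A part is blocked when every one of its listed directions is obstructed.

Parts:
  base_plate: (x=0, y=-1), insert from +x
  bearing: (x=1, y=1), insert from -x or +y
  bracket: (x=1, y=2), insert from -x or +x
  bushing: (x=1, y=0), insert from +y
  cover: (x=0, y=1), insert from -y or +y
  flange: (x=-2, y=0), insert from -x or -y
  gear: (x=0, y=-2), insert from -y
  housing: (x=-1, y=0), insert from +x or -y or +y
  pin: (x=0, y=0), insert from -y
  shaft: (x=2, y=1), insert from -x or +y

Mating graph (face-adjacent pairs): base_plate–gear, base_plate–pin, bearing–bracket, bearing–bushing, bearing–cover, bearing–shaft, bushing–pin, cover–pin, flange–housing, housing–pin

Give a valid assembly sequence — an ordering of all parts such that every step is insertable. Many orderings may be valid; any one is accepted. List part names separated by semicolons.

1. pin@(0, 0) [-y clear] — {pin}
2. cover@(0, 1) [+y clear] — {cover, pin}
3. base_plate@(0, -1) [+x clear] — {base_plate, cover, pin}
4. gear@(0, -2) [-y clear] — {base_plate, cover, gear, pin}
5. housing@(-1, 0) [-y clear] — {base_plate, cover, gear, housing, pin}
6. flange@(-2, 0) [-x clear] — {base_plate, cover, flange, gear, housing, pin}
7. bushing@(1, 0) [+y clear] — {base_plate, bushing, cover, flange, gear, housing, pin}
8. bearing@(1, 1) [+y clear] — {base_plate, bearing, bushing, cover, flange, gear, housing, pin}
9. shaft@(2, 1) [+y clear] — {base_plate, bearing, bushing, cover, flange, gear, housing, pin, shaft}
10. bracket@(1, 2) [-x clear] — {base_plate, bearing, bracket, bushing, cover, flange, gear, housing, pin, shaft}

pin; cover; base_plate; gear; housing; flange; bushing; bearing; shaft; bracket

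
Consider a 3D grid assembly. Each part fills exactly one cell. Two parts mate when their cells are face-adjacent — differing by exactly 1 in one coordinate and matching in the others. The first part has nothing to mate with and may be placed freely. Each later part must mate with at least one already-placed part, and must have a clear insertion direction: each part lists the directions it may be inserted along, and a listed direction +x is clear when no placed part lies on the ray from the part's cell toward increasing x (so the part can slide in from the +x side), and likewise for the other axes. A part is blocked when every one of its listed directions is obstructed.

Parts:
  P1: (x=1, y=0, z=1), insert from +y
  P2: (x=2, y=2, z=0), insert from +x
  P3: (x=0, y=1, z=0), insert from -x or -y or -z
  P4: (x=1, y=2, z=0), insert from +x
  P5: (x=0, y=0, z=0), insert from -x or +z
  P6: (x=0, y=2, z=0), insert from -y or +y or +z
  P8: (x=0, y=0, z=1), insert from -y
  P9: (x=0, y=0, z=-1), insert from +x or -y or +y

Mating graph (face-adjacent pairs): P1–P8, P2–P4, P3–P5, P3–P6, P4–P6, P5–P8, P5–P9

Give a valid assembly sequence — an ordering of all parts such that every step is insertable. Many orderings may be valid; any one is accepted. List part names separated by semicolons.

1. P3@(0, 1, 0) [-x clear] — {P3}
2. P6@(0, 2, 0) [+y clear] — {P3, P6}
3. P4@(1, 2, 0) [+x clear] — {P3, P4, P6}
4. P2@(2, 2, 0) [+x clear] — {P2, P3, P4, P6}
5. P5@(0, 0, 0) [-x clear] — {P2, P3, P4, P5, P6}
6. P9@(0, 0, -1) [+x clear] — {P2, P3, P4, P5, P6, P9}
7. P8@(0, 0, 1) [-y clear] — {P2, P3, P4, P5, P6, P8, P9}
8. P1@(1, 0, 1) [+y clear] — {P1, P2, P3, P4, P5, P6, P8, P9}

P3; P6; P4; P2; P5; P9; P8; P1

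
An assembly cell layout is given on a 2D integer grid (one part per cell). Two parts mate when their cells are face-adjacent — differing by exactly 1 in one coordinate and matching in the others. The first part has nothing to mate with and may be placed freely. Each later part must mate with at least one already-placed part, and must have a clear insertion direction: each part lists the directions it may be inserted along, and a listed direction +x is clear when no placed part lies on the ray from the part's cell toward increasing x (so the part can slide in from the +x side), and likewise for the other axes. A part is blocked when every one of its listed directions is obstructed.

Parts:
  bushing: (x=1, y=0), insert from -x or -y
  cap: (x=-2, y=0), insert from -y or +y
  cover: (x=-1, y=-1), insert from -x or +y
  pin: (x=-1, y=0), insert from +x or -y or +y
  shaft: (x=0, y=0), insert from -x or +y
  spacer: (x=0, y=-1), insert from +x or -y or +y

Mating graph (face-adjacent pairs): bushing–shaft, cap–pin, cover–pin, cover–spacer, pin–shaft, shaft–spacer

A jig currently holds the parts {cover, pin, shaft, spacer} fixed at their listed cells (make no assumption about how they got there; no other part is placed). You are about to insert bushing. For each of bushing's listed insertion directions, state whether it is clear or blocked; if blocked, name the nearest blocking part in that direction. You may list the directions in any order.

-x: blocked by shaft; -y: clear

-x: nearest on ray is shaft@(0, 0) ⇒ blocked
-y: ray from bushing(1, 0) has no placed part ⇒ clear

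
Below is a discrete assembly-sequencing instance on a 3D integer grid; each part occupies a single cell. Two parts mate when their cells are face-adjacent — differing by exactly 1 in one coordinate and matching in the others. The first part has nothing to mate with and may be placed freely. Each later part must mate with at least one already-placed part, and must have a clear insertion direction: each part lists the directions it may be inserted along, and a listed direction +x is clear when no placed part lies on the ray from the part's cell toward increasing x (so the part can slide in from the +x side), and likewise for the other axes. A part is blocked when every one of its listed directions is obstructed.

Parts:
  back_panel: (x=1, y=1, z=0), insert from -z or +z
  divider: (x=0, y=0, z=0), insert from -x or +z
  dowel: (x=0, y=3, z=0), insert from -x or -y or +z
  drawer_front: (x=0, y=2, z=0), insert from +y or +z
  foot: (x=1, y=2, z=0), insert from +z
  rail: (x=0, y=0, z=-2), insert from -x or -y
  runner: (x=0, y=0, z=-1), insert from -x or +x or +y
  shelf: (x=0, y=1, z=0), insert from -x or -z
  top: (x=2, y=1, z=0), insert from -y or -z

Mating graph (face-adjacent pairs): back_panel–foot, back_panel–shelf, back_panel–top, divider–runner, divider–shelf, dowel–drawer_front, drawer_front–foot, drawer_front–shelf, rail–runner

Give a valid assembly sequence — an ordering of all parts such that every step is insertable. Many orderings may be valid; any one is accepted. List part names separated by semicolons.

back_panel; top; shelf; divider; runner; rail; drawer_front; dowel; foot

1. back_panel@(1, 1, 0) [-z clear] — {back_panel}
2. top@(2, 1, 0) [-y clear] — {back_panel, top}
3. shelf@(0, 1, 0) [-x clear] — {back_panel, shelf, top}
4. divider@(0, 0, 0) [-x clear] — {back_panel, divider, shelf, top}
5. runner@(0, 0, -1) [-x clear] — {back_panel, divider, runner, shelf, top}
6. rail@(0, 0, -2) [-x clear] — {back_panel, divider, rail, runner, shelf, top}
7. drawer_front@(0, 2, 0) [+y clear] — {back_panel, divider, drawer_front, rail, runner, shelf, top}
8. dowel@(0, 3, 0) [-x clear] — {back_panel, divider, dowel, drawer_front, rail, runner, shelf, top}
9. foot@(1, 2, 0) [+z clear] — {back_panel, divider, dowel, drawer_front, foot, rail, runner, shelf, top}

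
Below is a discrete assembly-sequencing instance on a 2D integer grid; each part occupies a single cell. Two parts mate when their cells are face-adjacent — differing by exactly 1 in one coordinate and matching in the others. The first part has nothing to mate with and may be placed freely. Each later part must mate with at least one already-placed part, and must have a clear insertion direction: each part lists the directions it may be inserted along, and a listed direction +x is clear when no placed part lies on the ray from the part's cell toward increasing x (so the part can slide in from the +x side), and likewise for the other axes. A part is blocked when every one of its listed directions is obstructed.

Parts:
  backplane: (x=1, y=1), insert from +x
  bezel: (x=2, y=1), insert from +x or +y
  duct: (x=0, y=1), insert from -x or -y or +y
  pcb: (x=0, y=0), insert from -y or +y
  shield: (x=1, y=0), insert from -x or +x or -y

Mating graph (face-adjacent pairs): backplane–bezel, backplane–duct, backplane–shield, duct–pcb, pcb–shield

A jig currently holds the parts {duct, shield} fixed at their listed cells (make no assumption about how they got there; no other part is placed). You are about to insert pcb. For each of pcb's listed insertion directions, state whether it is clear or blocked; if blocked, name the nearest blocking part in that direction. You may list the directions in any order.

+y: blocked by duct; -y: clear

-y: ray from pcb(0, 0) has no placed part ⇒ clear
+y: nearest on ray is duct@(0, 1) ⇒ blocked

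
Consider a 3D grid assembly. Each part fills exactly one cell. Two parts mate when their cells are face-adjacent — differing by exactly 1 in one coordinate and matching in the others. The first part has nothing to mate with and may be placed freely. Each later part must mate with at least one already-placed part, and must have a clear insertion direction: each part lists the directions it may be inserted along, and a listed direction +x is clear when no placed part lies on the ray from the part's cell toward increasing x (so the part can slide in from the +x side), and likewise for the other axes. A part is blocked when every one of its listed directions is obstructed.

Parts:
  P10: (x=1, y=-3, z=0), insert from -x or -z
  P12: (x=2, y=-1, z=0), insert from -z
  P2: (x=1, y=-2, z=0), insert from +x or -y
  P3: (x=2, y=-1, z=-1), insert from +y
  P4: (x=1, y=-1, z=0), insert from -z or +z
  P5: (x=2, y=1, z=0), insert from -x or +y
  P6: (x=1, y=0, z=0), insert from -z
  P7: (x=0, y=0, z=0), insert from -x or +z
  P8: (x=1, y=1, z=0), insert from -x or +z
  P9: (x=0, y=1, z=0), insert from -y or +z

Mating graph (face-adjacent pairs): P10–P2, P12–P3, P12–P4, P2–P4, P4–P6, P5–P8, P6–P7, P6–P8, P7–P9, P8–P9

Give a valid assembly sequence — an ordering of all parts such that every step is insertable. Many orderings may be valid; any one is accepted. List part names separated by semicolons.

1. P6@(1, 0, 0) [-z clear] — {P6}
2. P4@(1, -1, 0) [-z clear] — {P4, P6}
3. P2@(1, -2, 0) [+x clear] — {P2, P4, P6}
4. P10@(1, -3, 0) [-x clear] — {P10, P2, P4, P6}
5. P8@(1, 1, 0) [-x clear] — {P10, P2, P4, P6, P8}
6. P5@(2, 1, 0) [+y clear] — {P10, P2, P4, P5, P6, P8}
7. P9@(0, 1, 0) [-y clear] — {P10, P2, P4, P5, P6, P8, P9}
8. P7@(0, 0, 0) [-x clear] — {P10, P2, P4, P5, P6, P7, P8, P9}
9. P12@(2, -1, 0) [-z clear] — {P10, P12, P2, P4, P5, P6, P7, P8, P9}
10. P3@(2, -1, -1) [+y clear] — {P10, P12, P2, P3, P4, P5, P6, P7, P8, P9}

P6; P4; P2; P10; P8; P5; P9; P7; P12; P3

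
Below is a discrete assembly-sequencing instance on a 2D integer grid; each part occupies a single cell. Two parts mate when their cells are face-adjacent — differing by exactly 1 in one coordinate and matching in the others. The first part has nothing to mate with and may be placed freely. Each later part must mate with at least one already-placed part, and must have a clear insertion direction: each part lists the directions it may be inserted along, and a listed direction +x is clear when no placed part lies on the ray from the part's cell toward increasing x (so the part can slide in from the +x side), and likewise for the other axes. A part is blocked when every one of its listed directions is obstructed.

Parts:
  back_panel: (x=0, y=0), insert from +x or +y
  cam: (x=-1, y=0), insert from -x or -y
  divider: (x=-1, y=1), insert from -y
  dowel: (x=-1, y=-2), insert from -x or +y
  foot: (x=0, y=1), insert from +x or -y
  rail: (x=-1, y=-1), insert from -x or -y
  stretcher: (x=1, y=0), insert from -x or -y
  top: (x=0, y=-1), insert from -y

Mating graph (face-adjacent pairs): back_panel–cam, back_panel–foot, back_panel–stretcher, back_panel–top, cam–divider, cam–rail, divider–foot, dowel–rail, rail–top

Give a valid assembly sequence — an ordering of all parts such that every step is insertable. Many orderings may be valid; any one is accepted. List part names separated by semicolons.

1. divider@(-1, 1) [-y clear] — {divider}
2. foot@(0, 1) [+x clear] — {divider, foot}
3. cam@(-1, 0) [-x clear] — {cam, divider, foot}
4. back_panel@(0, 0) [+x clear] — {back_panel, cam, divider, foot}
5. stretcher@(1, 0) [-y clear] — {back_panel, cam, divider, foot, stretcher}
6. top@(0, -1) [-y clear] — {back_panel, cam, divider, foot, stretcher, top}
7. rail@(-1, -1) [-x clear] — {back_panel, cam, divider, foot, rail, stretcher, top}
8. dowel@(-1, -2) [-x clear] — {back_panel, cam, divider, dowel, foot, rail, stretcher, top}

divider; foot; cam; back_panel; stretcher; top; rail; dowel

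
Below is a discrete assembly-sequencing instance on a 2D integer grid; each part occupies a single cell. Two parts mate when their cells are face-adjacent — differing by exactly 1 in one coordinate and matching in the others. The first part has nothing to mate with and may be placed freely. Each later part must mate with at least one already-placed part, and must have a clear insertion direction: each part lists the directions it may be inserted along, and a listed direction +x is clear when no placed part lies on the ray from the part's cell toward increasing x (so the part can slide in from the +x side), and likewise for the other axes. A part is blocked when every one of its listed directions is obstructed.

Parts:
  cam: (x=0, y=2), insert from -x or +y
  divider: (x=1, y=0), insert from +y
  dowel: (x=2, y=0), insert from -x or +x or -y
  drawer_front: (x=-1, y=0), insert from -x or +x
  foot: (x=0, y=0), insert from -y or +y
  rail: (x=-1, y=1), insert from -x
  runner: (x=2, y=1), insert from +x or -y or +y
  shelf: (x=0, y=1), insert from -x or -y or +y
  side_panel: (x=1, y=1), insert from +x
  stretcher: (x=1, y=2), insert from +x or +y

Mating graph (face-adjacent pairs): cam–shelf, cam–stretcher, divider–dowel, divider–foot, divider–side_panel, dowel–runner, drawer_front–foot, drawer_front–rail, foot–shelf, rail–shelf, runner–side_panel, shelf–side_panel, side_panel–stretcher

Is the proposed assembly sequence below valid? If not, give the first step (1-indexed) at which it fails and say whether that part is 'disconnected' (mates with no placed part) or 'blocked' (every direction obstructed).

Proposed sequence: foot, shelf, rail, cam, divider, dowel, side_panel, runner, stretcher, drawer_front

1. foot@(0, 0) [-y clear] — {foot}
2. shelf@(0, 1) [-x clear] — {foot, shelf}
3. rail@(-1, 1) [-x clear] — {foot, rail, shelf}
4. cam@(0, 2) [-x clear] — {cam, foot, rail, shelf}
5. divider@(1, 0) [+y clear] — {cam, divider, foot, rail, shelf}
6. dowel@(2, 0) [+x clear] — {cam, divider, dowel, foot, rail, shelf}
7. side_panel@(1, 1) [+x clear] — {cam, divider, dowel, foot, rail, shelf, side_panel}
8. runner@(2, 1) [+x clear] — {cam, divider, dowel, foot, rail, runner, shelf, side_panel}
9. stretcher@(1, 2) [+x clear] — {cam, divider, dowel, foot, rail, runner, shelf, side_panel, stretcher}
10. drawer_front@(-1, 0) [-x clear] — {cam, divider, dowel, drawer_front, foot, rail, runner, shelf, side_panel, stretcher}

Valid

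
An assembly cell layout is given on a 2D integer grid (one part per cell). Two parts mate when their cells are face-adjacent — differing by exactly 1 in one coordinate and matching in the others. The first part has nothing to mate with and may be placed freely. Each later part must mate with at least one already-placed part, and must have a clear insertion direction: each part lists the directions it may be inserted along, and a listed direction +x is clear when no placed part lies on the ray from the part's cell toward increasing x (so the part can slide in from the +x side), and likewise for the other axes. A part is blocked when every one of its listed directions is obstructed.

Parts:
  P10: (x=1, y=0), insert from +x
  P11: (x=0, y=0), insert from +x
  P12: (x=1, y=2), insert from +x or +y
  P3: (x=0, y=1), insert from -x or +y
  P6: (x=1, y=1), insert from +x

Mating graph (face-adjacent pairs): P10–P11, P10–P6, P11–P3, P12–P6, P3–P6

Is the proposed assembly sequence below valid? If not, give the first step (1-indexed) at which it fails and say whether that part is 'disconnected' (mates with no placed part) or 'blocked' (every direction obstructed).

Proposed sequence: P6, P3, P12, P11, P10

Valid

1. P6@(1, 1) [+x clear] — {P6}
2. P3@(0, 1) [-x clear] — {P3, P6}
3. P12@(1, 2) [+x clear] — {P12, P3, P6}
4. P11@(0, 0) [+x clear] — {P11, P12, P3, P6}
5. P10@(1, 0) [+x clear] — {P10, P11, P12, P3, P6}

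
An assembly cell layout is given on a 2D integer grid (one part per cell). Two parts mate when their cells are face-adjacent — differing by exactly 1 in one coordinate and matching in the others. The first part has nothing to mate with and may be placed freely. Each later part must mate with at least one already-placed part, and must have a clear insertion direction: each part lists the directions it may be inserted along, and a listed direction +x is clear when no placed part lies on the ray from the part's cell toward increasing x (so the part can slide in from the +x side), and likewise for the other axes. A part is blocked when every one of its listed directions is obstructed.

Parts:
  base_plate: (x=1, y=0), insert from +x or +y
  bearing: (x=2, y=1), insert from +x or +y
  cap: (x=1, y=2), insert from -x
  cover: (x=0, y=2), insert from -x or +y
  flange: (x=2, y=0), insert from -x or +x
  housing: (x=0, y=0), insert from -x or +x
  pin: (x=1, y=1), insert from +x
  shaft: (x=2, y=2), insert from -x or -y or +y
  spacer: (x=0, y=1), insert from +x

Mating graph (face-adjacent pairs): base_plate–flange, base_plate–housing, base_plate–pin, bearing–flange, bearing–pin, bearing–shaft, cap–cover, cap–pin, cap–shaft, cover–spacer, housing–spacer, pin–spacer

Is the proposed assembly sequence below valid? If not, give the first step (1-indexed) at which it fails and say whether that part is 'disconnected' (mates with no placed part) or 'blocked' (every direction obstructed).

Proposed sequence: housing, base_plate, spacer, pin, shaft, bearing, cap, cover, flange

1. housing@(0, 0) [-x clear] — {housing}
2. base_plate@(1, 0) [+x clear] — {base_plate, housing}
3. spacer@(0, 1) [+x clear] — {base_plate, housing, spacer}
4. pin@(1, 1) [+x clear] — {base_plate, housing, pin, spacer}
5. shaft@(2, 2) — no placed neighbour ⇒ disconnected

Invalid at step 5 (disconnected)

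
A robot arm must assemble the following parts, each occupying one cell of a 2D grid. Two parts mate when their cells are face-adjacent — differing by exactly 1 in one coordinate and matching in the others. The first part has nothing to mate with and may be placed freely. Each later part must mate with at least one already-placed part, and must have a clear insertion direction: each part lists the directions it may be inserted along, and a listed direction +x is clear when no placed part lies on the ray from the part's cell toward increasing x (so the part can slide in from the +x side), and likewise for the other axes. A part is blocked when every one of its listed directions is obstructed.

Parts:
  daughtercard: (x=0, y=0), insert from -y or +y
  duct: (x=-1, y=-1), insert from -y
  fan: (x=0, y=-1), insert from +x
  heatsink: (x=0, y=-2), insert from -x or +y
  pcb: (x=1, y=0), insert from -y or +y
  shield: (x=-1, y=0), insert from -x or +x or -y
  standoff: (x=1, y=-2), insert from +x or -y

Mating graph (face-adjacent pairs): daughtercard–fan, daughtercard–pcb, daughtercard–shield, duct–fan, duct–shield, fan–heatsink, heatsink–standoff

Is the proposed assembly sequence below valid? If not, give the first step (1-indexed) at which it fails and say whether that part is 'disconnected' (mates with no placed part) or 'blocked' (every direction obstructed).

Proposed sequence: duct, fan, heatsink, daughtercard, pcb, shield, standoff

1. duct@(-1, -1) [-y clear] — {duct}
2. fan@(0, -1) [+x clear] — {duct, fan}
3. heatsink@(0, -2) [-x clear] — {duct, fan, heatsink}
4. daughtercard@(0, 0) [+y clear] — {daughtercard, duct, fan, heatsink}
5. pcb@(1, 0) [-y clear] — {daughtercard, duct, fan, heatsink, pcb}
6. shield@(-1, 0) [-x clear] — {daughtercard, duct, fan, heatsink, pcb, shield}
7. standoff@(1, -2) [+x clear] — {daughtercard, duct, fan, heatsink, pcb, shield, standoff}

Valid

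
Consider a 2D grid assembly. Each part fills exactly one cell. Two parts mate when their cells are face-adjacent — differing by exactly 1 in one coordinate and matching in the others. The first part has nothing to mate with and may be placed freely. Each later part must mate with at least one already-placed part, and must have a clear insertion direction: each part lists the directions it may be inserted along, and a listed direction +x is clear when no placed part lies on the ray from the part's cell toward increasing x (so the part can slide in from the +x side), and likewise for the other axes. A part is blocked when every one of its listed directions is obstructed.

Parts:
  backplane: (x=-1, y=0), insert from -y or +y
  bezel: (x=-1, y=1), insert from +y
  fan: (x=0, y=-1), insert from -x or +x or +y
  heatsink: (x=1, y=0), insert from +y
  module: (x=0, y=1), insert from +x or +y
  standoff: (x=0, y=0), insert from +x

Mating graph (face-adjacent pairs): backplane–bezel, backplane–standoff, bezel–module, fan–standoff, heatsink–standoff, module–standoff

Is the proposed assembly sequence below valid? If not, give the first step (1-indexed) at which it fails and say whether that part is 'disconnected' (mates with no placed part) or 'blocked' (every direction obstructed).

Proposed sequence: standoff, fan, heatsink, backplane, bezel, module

Valid

1. standoff@(0, 0) [+x clear] — {standoff}
2. fan@(0, -1) [-x clear] — {fan, standoff}
3. heatsink@(1, 0) [+y clear] — {fan, heatsink, standoff}
4. backplane@(-1, 0) [-y clear] — {backplane, fan, heatsink, standoff}
5. bezel@(-1, 1) [+y clear] — {backplane, bezel, fan, heatsink, standoff}
6. module@(0, 1) [+x clear] — {backplane, bezel, fan, heatsink, module, standoff}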